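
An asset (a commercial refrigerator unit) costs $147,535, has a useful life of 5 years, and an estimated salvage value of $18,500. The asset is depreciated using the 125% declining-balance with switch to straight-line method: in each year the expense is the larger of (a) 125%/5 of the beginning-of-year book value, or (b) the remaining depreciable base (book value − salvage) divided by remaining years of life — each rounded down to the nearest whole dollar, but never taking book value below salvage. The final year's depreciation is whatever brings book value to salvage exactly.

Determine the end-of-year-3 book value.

$61,493

Depreciable base = $147,535 − $18,500 = $129,035.
Year 1: DB = ⌊$147,535 × 125%/5⌋ = $36,883; SL = ⌊$129,035/5⌋ = $25,807 → take DB $36,883. Book value $110,652.
Year 2: DB = ⌊$110,652 × 125%/5⌋ = $27,663; SL = ⌊$92,152/4⌋ = $23,038 → take DB $27,663. Book value $82,989.
Year 3: DB = ⌊$82,989 × 125%/5⌋ = $20,747; SL = ⌊$64,489/3⌋ = $21,496 → take SL $21,496. Book value $61,493.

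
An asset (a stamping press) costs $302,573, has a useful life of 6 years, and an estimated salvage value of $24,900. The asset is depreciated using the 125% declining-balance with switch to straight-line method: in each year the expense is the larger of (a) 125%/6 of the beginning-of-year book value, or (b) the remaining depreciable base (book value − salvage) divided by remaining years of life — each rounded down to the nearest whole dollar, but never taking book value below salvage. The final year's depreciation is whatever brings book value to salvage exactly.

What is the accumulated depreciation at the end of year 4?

$195,305

Depreciable base = $302,573 − $24,900 = $277,673.
Year 1: DB = ⌊$302,573 × 125%/6⌋ = $63,036; SL = ⌊$277,673/6⌋ = $46,278 → take DB $63,036. Book value $239,537.
Year 2: DB = ⌊$239,537 × 125%/6⌋ = $49,903; SL = ⌊$214,637/5⌋ = $42,927 → take DB $49,903. Book value $189,634.
Year 3: DB = ⌊$189,634 × 125%/6⌋ = $39,507; SL = ⌊$164,734/4⌋ = $41,183 → take SL $41,183. Book value $148,451.
Year 4: DB = ⌊$148,451 × 125%/6⌋ = $30,927; SL = ⌊$123,551/3⌋ = $41,183 → take SL $41,183. Book value $107,268.
Accumulated through year 4 = $302,573 − $107,268 = $195,305.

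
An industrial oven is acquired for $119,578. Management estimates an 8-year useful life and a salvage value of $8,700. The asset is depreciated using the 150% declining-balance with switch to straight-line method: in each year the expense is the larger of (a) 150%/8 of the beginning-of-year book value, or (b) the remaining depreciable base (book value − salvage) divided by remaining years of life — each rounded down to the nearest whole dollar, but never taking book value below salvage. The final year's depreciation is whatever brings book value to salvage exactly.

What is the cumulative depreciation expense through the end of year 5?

$78,317

Depreciable base = $119,578 − $8,700 = $110,878.
Year 1: DB = ⌊$119,578 × 150%/8⌋ = $22,420; SL = ⌊$110,878/8⌋ = $13,859 → take DB $22,420. Book value $97,158.
Year 2: DB = ⌊$97,158 × 150%/8⌋ = $18,217; SL = ⌊$88,458/7⌋ = $12,636 → take DB $18,217. Book value $78,941.
Year 3: DB = ⌊$78,941 × 150%/8⌋ = $14,801; SL = ⌊$70,241/6⌋ = $11,706 → take DB $14,801. Book value $64,140.
Year 4: DB = ⌊$64,140 × 150%/8⌋ = $12,026; SL = ⌊$55,440/5⌋ = $11,088 → take DB $12,026. Book value $52,114.
Year 5: DB = ⌊$52,114 × 150%/8⌋ = $9,771; SL = ⌊$43,414/4⌋ = $10,853 → take SL $10,853. Book value $41,261.
Accumulated through year 5 = $119,578 − $41,261 = $78,317.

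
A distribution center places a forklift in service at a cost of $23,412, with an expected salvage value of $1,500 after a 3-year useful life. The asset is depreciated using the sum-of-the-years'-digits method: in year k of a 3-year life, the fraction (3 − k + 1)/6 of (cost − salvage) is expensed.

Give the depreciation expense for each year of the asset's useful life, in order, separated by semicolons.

$10,956; $7,304; $3,652

Depreciable base = $23,412 − $1,500 = $21,912.
Sum of the years' digits = 3+2+1 = 6.
Year 1: $21,912 × 3/6 = $10,956. Book value $12,456.
Year 2: $21,912 × 2/6 = $7,304. Book value $5,152.
Year 3: $21,912 × 1/6 = $3,652. Book value $1,500.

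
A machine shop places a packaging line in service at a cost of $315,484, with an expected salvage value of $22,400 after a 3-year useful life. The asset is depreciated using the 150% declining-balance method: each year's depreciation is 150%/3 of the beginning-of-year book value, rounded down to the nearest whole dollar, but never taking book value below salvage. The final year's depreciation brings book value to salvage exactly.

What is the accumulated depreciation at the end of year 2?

Depreciable base = $315,484 − $22,400 = $293,084.
Year 1: ⌊$315,484 × 150%/3⌋ = $157,742. Book value $157,742.
Year 2: ⌊$157,742 × 150%/3⌋ = $78,871. Book value $78,871.
Accumulated through year 2 = $315,484 − $78,871 = $236,613.

$236,613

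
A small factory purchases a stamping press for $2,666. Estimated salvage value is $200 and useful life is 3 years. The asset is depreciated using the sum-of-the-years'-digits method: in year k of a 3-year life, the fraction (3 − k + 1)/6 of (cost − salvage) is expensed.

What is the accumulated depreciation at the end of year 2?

$2,055

Depreciable base = $2,666 − $200 = $2,466.
Sum of the years' digits = 3+2+1 = 6.
Year 1: $2,466 × 3/6 = $1,233. Book value $1,433.
Year 2: $2,466 × 2/6 = $822. Book value $611.
Accumulated through year 2 = $2,666 − $611 = $2,055.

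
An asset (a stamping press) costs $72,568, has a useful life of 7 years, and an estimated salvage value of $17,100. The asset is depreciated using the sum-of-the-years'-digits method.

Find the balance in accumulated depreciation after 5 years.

Depreciable base = $72,568 − $17,100 = $55,468.
Sum of the years' digits = 7+6+5+4+3+2+1 = 28.
Year 1: $55,468 × 7/28 = $13,867. Book value $58,701.
Year 2: $55,468 × 6/28 = $11,886. Book value $46,815.
Year 3: $55,468 × 5/28 = $9,905. Book value $36,910.
Year 4: $55,468 × 4/28 = $7,924. Book value $28,986.
Year 5: $55,468 × 3/28 = $5,943. Book value $23,043.
Accumulated through year 5 = $72,568 − $23,043 = $49,525.

$49,525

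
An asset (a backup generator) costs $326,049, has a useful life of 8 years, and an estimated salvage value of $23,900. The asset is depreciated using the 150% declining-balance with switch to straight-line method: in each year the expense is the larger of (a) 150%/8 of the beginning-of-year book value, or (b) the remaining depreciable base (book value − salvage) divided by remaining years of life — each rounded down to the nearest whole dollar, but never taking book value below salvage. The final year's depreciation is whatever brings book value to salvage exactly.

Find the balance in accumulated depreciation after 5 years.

Depreciable base = $326,049 − $23,900 = $302,149.
Year 1: DB = ⌊$326,049 × 150%/8⌋ = $61,134; SL = ⌊$302,149/8⌋ = $37,768 → take DB $61,134. Book value $264,915.
Year 2: DB = ⌊$264,915 × 150%/8⌋ = $49,671; SL = ⌊$241,015/7⌋ = $34,430 → take DB $49,671. Book value $215,244.
Year 3: DB = ⌊$215,244 × 150%/8⌋ = $40,358; SL = ⌊$191,344/6⌋ = $31,890 → take DB $40,358. Book value $174,886.
Year 4: DB = ⌊$174,886 × 150%/8⌋ = $32,791; SL = ⌊$150,986/5⌋ = $30,197 → take DB $32,791. Book value $142,095.
Year 5: DB = ⌊$142,095 × 150%/8⌋ = $26,642; SL = ⌊$118,195/4⌋ = $29,548 → take SL $29,548. Book value $112,547.
Accumulated through year 5 = $326,049 − $112,547 = $213,502.

$213,502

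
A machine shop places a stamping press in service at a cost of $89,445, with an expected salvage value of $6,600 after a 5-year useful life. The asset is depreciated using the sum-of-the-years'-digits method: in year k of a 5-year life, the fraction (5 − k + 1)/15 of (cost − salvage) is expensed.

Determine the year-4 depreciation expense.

Depreciable base = $89,445 − $6,600 = $82,845.
Sum of the years' digits = 5+4+3+2+1 = 15.
Year 1: $82,845 × 5/15 = $27,615. Book value $61,830.
Year 2: $82,845 × 4/15 = $22,092. Book value $39,738.
Year 3: $82,845 × 3/15 = $16,569. Book value $23,169.
Year 4: $82,845 × 2/15 = $11,046. Book value $12,123.

$11,046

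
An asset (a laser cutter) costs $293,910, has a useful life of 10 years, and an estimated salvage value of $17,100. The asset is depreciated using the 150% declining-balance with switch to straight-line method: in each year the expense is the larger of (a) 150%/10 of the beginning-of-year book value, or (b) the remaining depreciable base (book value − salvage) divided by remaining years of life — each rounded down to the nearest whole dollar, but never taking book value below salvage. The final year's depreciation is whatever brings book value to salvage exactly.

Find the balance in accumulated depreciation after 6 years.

$186,160

Depreciable base = $293,910 − $17,100 = $276,810.
Year 1: DB = ⌊$293,910 × 150%/10⌋ = $44,086; SL = ⌊$276,810/10⌋ = $27,681 → take DB $44,086. Book value $249,824.
Year 2: DB = ⌊$249,824 × 150%/10⌋ = $37,473; SL = ⌊$232,724/9⌋ = $25,858 → take DB $37,473. Book value $212,351.
Year 3: DB = ⌊$212,351 × 150%/10⌋ = $31,852; SL = ⌊$195,251/8⌋ = $24,406 → take DB $31,852. Book value $180,499.
Year 4: DB = ⌊$180,499 × 150%/10⌋ = $27,074; SL = ⌊$163,399/7⌋ = $23,342 → take DB $27,074. Book value $153,425.
Year 5: DB = ⌊$153,425 × 150%/10⌋ = $23,013; SL = ⌊$136,325/6⌋ = $22,720 → take DB $23,013. Book value $130,412.
Year 6: DB = ⌊$130,412 × 150%/10⌋ = $19,561; SL = ⌊$113,312/5⌋ = $22,662 → take SL $22,662. Book value $107,750.
Accumulated through year 6 = $293,910 − $107,750 = $186,160.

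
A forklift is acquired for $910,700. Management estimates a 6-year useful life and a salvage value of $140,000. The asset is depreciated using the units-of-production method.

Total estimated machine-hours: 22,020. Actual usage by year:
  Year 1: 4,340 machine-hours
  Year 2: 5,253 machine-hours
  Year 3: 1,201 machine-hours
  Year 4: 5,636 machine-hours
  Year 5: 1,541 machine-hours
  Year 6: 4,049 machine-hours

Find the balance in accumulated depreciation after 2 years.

Depreciable base = $910,700 − $140,000 = $770,700.
Rate = $770,700 / 22,020 machine-hours = $35 per machine-hour.
Year 1: 4,340 × $35 = $151,900. Book value $758,800.
Year 2: 5,253 × $35 = $183,855. Book value $574,945.
Accumulated through year 2 = $910,700 − $574,945 = $335,755.

$335,755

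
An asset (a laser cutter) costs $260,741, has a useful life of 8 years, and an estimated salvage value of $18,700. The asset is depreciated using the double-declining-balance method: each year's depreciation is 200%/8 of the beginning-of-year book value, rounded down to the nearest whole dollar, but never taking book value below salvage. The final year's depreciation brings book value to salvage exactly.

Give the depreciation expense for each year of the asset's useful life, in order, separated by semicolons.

$65,185; $48,889; $36,666; $27,500; $20,625; $15,469; $11,601; $16,106

Depreciable base = $260,741 − $18,700 = $242,041.
Year 1: ⌊$260,741 × 200%/8⌋ = $65,185. Book value $195,556.
Year 2: ⌊$195,556 × 200%/8⌋ = $48,889. Book value $146,667.
Year 3: ⌊$146,667 × 200%/8⌋ = $36,666. Book value $110,001.
Year 4: ⌊$110,001 × 200%/8⌋ = $27,500. Book value $82,501.
Year 5: ⌊$82,501 × 200%/8⌋ = $20,625. Book value $61,876.
Year 6: ⌊$61,876 × 200%/8⌋ = $15,469. Book value $46,407.
Year 7: ⌊$46,407 × 200%/8⌋ = $11,601. Book value $34,806.
Year 8 (final): $34,806 − $18,700 = $16,106. Book value $18,700.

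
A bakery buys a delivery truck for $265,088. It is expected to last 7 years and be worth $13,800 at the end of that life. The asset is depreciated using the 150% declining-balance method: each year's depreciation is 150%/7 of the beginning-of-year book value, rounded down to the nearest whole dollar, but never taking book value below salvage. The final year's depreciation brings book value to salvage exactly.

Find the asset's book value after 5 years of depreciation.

$79,382

Depreciable base = $265,088 − $13,800 = $251,288.
Year 1: ⌊$265,088 × 150%/7⌋ = $56,804. Book value $208,284.
Year 2: ⌊$208,284 × 150%/7⌋ = $44,632. Book value $163,652.
Year 3: ⌊$163,652 × 150%/7⌋ = $35,068. Book value $128,584.
Year 4: ⌊$128,584 × 150%/7⌋ = $27,553. Book value $101,031.
Year 5: ⌊$101,031 × 150%/7⌋ = $21,649. Book value $79,382.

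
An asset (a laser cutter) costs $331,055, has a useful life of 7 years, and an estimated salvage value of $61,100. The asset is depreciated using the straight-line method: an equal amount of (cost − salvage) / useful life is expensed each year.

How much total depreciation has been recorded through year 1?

$38,565

Depreciable base = $331,055 − $61,100 = $269,955.
Annual expense = $269,955 / 7 = $38,565.
End of year 1: book value $292,490.
Accumulated through year 1 = $331,055 − $292,490 = $38,565.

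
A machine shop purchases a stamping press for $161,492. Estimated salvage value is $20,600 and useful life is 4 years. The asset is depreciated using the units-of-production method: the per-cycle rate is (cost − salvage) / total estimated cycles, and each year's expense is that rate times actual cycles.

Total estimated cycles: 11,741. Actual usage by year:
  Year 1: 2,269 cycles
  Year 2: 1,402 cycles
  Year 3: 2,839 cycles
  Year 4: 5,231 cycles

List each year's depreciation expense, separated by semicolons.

Depreciable base = $161,492 − $20,600 = $140,892.
Rate = $140,892 / 11,741 cycles = $12 per cycle.
Year 1: 2,269 × $12 = $27,228. Book value $134,264.
Year 2: 1,402 × $12 = $16,824. Book value $117,440.
Year 3: 2,839 × $12 = $34,068. Book value $83,372.
Year 4: 5,231 × $12 = $62,772. Book value $20,600.

$27,228; $16,824; $34,068; $62,772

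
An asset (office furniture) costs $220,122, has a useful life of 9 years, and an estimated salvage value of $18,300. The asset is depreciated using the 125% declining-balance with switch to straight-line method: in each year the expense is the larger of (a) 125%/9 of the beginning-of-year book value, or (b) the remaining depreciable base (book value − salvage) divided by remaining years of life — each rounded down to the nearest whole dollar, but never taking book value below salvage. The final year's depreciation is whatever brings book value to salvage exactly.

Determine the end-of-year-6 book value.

$79,428

Depreciable base = $220,122 − $18,300 = $201,822.
Year 1: DB = ⌊$220,122 × 125%/9⌋ = $30,572; SL = ⌊$201,822/9⌋ = $22,424 → take DB $30,572. Book value $189,550.
Year 2: DB = ⌊$189,550 × 125%/9⌋ = $26,326; SL = ⌊$171,250/8⌋ = $21,406 → take DB $26,326. Book value $163,224.
Year 3: DB = ⌊$163,224 × 125%/9⌋ = $22,670; SL = ⌊$144,924/7⌋ = $20,703 → take DB $22,670. Book value $140,554.
Year 4: DB = ⌊$140,554 × 125%/9⌋ = $19,521; SL = ⌊$122,254/6⌋ = $20,375 → take SL $20,375. Book value $120,179.
Year 5: DB = ⌊$120,179 × 125%/9⌋ = $16,691; SL = ⌊$101,879/5⌋ = $20,375 → take SL $20,375. Book value $99,804.
Year 6: DB = ⌊$99,804 × 125%/9⌋ = $13,861; SL = ⌊$81,504/4⌋ = $20,376 → take SL $20,376. Book value $79,428.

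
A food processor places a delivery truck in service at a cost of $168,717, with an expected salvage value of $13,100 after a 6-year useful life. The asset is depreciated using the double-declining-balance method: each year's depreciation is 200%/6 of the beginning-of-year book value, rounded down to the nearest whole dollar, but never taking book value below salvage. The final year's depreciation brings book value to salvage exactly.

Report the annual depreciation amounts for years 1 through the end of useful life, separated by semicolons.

Depreciable base = $168,717 − $13,100 = $155,617.
Year 1: ⌊$168,717 × 200%/6⌋ = $56,239. Book value $112,478.
Year 2: ⌊$112,478 × 200%/6⌋ = $37,492. Book value $74,986.
Year 3: ⌊$74,986 × 200%/6⌋ = $24,995. Book value $49,991.
Year 4: ⌊$49,991 × 200%/6⌋ = $16,663. Book value $33,328.
Year 5: ⌊$33,328 × 200%/6⌋ = $11,109. Book value $22,219.
Year 6 (final): $22,219 − $13,100 = $9,119. Book value $13,100.

$56,239; $37,492; $24,995; $16,663; $11,109; $9,119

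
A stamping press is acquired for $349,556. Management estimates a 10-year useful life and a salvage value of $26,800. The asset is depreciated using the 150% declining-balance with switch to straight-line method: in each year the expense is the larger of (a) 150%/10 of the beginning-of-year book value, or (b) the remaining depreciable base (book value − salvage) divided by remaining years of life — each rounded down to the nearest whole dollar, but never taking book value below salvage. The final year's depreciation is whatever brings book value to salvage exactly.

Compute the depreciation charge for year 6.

$25,660

Depreciable base = $349,556 − $26,800 = $322,756.
Year 1: DB = ⌊$349,556 × 150%/10⌋ = $52,433; SL = ⌊$322,756/10⌋ = $32,275 → take DB $52,433. Book value $297,123.
Year 2: DB = ⌊$297,123 × 150%/10⌋ = $44,568; SL = ⌊$270,323/9⌋ = $30,035 → take DB $44,568. Book value $252,555.
Year 3: DB = ⌊$252,555 × 150%/10⌋ = $37,883; SL = ⌊$225,755/8⌋ = $28,219 → take DB $37,883. Book value $214,672.
Year 4: DB = ⌊$214,672 × 150%/10⌋ = $32,200; SL = ⌊$187,872/7⌋ = $26,838 → take DB $32,200. Book value $182,472.
Year 5: DB = ⌊$182,472 × 150%/10⌋ = $27,370; SL = ⌊$155,672/6⌋ = $25,945 → take DB $27,370. Book value $155,102.
Year 6: DB = ⌊$155,102 × 150%/10⌋ = $23,265; SL = ⌊$128,302/5⌋ = $25,660 → take SL $25,660. Book value $129,442.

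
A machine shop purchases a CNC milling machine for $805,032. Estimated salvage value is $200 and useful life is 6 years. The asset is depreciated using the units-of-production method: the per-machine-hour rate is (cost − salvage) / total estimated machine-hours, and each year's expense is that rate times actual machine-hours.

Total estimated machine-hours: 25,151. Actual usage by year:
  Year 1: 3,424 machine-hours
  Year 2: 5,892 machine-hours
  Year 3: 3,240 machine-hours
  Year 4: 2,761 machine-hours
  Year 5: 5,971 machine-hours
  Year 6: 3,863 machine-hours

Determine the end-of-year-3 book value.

$403,240

Depreciable base = $805,032 − $200 = $804,832.
Rate = $804,832 / 25,151 machine-hours = $32 per machine-hour.
Year 1: 3,424 × $32 = $109,568. Book value $695,464.
Year 2: 5,892 × $32 = $188,544. Book value $506,920.
Year 3: 3,240 × $32 = $103,680. Book value $403,240.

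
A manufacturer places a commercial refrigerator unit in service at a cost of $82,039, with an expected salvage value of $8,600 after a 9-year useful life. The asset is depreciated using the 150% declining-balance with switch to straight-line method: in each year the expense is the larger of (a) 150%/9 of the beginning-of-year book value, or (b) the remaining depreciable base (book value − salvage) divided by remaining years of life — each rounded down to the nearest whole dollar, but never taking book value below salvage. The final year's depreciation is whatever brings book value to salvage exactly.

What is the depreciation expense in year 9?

$6,093

Depreciable base = $82,039 − $8,600 = $73,439.
Year 1: DB = ⌊$82,039 × 150%/9⌋ = $13,673; SL = ⌊$73,439/9⌋ = $8,159 → take DB $13,673. Book value $68,366.
Year 2: DB = ⌊$68,366 × 150%/9⌋ = $11,394; SL = ⌊$59,766/8⌋ = $7,470 → take DB $11,394. Book value $56,972.
Year 3: DB = ⌊$56,972 × 150%/9⌋ = $9,495; SL = ⌊$48,372/7⌋ = $6,910 → take DB $9,495. Book value $47,477.
Year 4: DB = ⌊$47,477 × 150%/9⌋ = $7,912; SL = ⌊$38,877/6⌋ = $6,479 → take DB $7,912. Book value $39,565.
Year 5: DB = ⌊$39,565 × 150%/9⌋ = $6,594; SL = ⌊$30,965/5⌋ = $6,193 → take DB $6,594. Book value $32,971.
Year 6: DB = ⌊$32,971 × 150%/9⌋ = $5,495; SL = ⌊$24,371/4⌋ = $6,092 → take SL $6,092. Book value $26,879.
Year 7: DB = ⌊$26,879 × 150%/9⌋ = $4,479; SL = ⌊$18,279/3⌋ = $6,093 → take SL $6,093. Book value $20,786.
Year 8: DB = ⌊$20,786 × 150%/9⌋ = $3,464; SL = ⌊$12,186/2⌋ = $6,093 → take SL $6,093. Book value $14,693.
Year 9 (final): $14,693 − $8,600 = $6,093. Book value $8,600.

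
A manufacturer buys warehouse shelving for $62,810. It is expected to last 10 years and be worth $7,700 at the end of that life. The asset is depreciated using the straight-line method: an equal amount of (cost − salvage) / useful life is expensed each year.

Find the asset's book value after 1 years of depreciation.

Depreciable base = $62,810 − $7,700 = $55,110.
Annual expense = $55,110 / 10 = $5,511.
End of year 1: book value $57,299.

$57,299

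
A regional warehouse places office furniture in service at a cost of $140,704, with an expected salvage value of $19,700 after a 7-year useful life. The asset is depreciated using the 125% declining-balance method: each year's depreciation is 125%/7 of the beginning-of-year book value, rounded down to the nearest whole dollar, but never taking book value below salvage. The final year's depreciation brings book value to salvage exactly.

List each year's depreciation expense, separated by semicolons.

Depreciable base = $140,704 − $19,700 = $121,004.
Year 1: ⌊$140,704 × 125%/7⌋ = $25,125. Book value $115,579.
Year 2: ⌊$115,579 × 125%/7⌋ = $20,639. Book value $94,940.
Year 3: ⌊$94,940 × 125%/7⌋ = $16,953. Book value $77,987.
Year 4: ⌊$77,987 × 125%/7⌋ = $13,926. Book value $64,061.
Year 5: ⌊$64,061 × 125%/7⌋ = $11,439. Book value $52,622.
Year 6: ⌊$52,622 × 125%/7⌋ = $9,396. Book value $43,226.
Year 7 (final): $43,226 − $19,700 = $23,526. Book value $19,700.

$25,125; $20,639; $16,953; $13,926; $11,439; $9,396; $23,526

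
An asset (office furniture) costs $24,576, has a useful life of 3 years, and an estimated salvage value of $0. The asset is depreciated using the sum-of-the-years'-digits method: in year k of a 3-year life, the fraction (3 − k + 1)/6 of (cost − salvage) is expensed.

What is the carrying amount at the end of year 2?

$4,096

Depreciable base = $24,576 − $0 = $24,576.
Sum of the years' digits = 3+2+1 = 6.
Year 1: $24,576 × 3/6 = $12,288. Book value $12,288.
Year 2: $24,576 × 2/6 = $8,192. Book value $4,096.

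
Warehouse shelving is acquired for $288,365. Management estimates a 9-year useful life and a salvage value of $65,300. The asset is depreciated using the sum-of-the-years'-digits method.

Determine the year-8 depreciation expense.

Depreciable base = $288,365 − $65,300 = $223,065.
Sum of the years' digits = 9+8+7+6+5+4+3+2+1 = 45.
Year 1: $223,065 × 9/45 = $44,613. Book value $243,752.
Year 2: $223,065 × 8/45 = $39,656. Book value $204,096.
Year 3: $223,065 × 7/45 = $34,699. Book value $169,397.
Year 4: $223,065 × 6/45 = $29,742. Book value $139,655.
Year 5: $223,065 × 5/45 = $24,785. Book value $114,870.
Year 6: $223,065 × 4/45 = $19,828. Book value $95,042.
Year 7: $223,065 × 3/45 = $14,871. Book value $80,171.
Year 8: $223,065 × 2/45 = $9,914. Book value $70,257.

$9,914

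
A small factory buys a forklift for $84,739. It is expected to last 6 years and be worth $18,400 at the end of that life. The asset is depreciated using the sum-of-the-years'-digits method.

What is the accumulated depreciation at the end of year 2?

$34,749

Depreciable base = $84,739 − $18,400 = $66,339.
Sum of the years' digits = 6+5+4+3+2+1 = 21.
Year 1: $66,339 × 6/21 = $18,954. Book value $65,785.
Year 2: $66,339 × 5/21 = $15,795. Book value $49,990.
Accumulated through year 2 = $84,739 − $49,990 = $34,749.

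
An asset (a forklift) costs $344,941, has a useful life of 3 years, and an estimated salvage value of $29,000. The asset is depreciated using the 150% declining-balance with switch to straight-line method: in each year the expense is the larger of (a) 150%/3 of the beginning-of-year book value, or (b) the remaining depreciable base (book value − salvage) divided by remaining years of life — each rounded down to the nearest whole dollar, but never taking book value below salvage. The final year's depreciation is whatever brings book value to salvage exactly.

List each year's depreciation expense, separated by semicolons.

Depreciable base = $344,941 − $29,000 = $315,941.
Year 1: DB = ⌊$344,941 × 150%/3⌋ = $172,470; SL = ⌊$315,941/3⌋ = $105,313 → take DB $172,470. Book value $172,471.
Year 2: DB = ⌊$172,471 × 150%/3⌋ = $86,235; SL = ⌊$143,471/2⌋ = $71,735 → take DB $86,235. Book value $86,236.
Year 3 (final): $86,236 − $29,000 = $57,236. Book value $29,000.

$172,470; $86,235; $57,236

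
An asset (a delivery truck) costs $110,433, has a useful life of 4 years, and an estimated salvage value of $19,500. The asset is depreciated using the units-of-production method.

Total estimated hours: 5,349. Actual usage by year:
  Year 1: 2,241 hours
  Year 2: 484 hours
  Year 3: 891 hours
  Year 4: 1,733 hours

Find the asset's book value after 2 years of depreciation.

$64,108

Depreciable base = $110,433 − $19,500 = $90,933.
Rate = $90,933 / 5,349 hours = $17 per hour.
Year 1: 2,241 × $17 = $38,097. Book value $72,336.
Year 2: 484 × $17 = $8,228. Book value $64,108.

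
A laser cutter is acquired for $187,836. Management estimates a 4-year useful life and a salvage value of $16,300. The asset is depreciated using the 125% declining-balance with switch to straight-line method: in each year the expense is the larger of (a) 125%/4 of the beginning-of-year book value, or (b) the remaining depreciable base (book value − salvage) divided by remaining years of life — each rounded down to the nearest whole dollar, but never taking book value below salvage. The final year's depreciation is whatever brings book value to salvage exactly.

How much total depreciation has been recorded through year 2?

$99,053

Depreciable base = $187,836 − $16,300 = $171,536.
Year 1: DB = ⌊$187,836 × 125%/4⌋ = $58,698; SL = ⌊$171,536/4⌋ = $42,884 → take DB $58,698. Book value $129,138.
Year 2: DB = ⌊$129,138 × 125%/4⌋ = $40,355; SL = ⌊$112,838/3⌋ = $37,612 → take DB $40,355. Book value $88,783.
Accumulated through year 2 = $187,836 − $88,783 = $99,053.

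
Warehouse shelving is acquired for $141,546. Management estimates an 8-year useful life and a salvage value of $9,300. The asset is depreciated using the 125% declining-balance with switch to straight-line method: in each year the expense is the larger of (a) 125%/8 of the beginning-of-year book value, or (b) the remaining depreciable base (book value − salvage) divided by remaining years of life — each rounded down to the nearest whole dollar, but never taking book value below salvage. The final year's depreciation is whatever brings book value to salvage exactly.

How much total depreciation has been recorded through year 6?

Depreciable base = $141,546 − $9,300 = $132,246.
Year 1: DB = ⌊$141,546 × 125%/8⌋ = $22,116; SL = ⌊$132,246/8⌋ = $16,530 → take DB $22,116. Book value $119,430.
Year 2: DB = ⌊$119,430 × 125%/8⌋ = $18,660; SL = ⌊$110,130/7⌋ = $15,732 → take DB $18,660. Book value $100,770.
Year 3: DB = ⌊$100,770 × 125%/8⌋ = $15,745; SL = ⌊$91,470/6⌋ = $15,245 → take DB $15,745. Book value $85,025.
Year 4: DB = ⌊$85,025 × 125%/8⌋ = $13,285; SL = ⌊$75,725/5⌋ = $15,145 → take SL $15,145. Book value $69,880.
Year 5: DB = ⌊$69,880 × 125%/8⌋ = $10,918; SL = ⌊$60,580/4⌋ = $15,145 → take SL $15,145. Book value $54,735.
Year 6: DB = ⌊$54,735 × 125%/8⌋ = $8,552; SL = ⌊$45,435/3⌋ = $15,145 → take SL $15,145. Book value $39,590.
Accumulated through year 6 = $141,546 − $39,590 = $101,956.

$101,956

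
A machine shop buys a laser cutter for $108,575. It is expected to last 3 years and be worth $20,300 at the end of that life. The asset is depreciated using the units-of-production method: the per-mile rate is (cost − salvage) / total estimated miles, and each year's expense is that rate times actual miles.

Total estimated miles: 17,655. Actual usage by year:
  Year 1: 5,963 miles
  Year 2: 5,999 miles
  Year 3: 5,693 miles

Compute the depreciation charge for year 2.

$29,995

Depreciable base = $108,575 − $20,300 = $88,275.
Rate = $88,275 / 17,655 miles = $5 per mile.
Year 1: 5,963 × $5 = $29,815. Book value $78,760.
Year 2: 5,999 × $5 = $29,995. Book value $48,765.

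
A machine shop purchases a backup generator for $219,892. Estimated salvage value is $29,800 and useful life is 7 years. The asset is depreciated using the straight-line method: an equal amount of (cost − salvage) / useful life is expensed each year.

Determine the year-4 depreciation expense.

$27,156

Depreciable base = $219,892 − $29,800 = $190,092.
Annual expense = $190,092 / 7 = $27,156.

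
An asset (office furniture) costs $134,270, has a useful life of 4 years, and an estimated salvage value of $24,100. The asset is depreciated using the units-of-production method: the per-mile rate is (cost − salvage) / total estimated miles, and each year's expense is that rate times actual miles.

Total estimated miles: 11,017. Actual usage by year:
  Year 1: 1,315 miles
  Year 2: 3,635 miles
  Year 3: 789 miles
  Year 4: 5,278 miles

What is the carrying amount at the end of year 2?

$84,770

Depreciable base = $134,270 − $24,100 = $110,170.
Rate = $110,170 / 11,017 miles = $10 per mile.
Year 1: 1,315 × $10 = $13,150. Book value $121,120.
Year 2: 3,635 × $10 = $36,350. Book value $84,770.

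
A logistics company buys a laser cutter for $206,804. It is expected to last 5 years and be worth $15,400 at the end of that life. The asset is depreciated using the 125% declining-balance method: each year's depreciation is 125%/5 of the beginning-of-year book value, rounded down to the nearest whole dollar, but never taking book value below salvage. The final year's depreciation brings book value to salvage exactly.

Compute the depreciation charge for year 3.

Depreciable base = $206,804 − $15,400 = $191,404.
Year 1: ⌊$206,804 × 125%/5⌋ = $51,701. Book value $155,103.
Year 2: ⌊$155,103 × 125%/5⌋ = $38,775. Book value $116,328.
Year 3: ⌊$116,328 × 125%/5⌋ = $29,082. Book value $87,246.

$29,082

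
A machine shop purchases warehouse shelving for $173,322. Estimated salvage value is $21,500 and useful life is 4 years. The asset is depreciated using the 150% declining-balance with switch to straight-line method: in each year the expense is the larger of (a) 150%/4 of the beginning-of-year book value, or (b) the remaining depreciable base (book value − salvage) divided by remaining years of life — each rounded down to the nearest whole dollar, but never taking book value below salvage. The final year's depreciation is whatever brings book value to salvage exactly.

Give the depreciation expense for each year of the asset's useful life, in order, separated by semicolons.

Depreciable base = $173,322 − $21,500 = $151,822.
Year 1: DB = ⌊$173,322 × 150%/4⌋ = $64,995; SL = ⌊$151,822/4⌋ = $37,955 → take DB $64,995. Book value $108,327.
Year 2: DB = ⌊$108,327 × 150%/4⌋ = $40,622; SL = ⌊$86,827/3⌋ = $28,942 → take DB $40,622. Book value $67,705.
Year 3: DB = ⌊$67,705 × 150%/4⌋ = $25,389; SL = ⌊$46,205/2⌋ = $23,102 → take DB $25,389. Book value $42,316.
Year 4 (final): $42,316 − $21,500 = $20,816. Book value $21,500.

$64,995; $40,622; $25,389; $20,816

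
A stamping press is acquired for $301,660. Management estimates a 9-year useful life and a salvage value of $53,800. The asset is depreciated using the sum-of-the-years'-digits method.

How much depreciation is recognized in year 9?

$5,508

Depreciable base = $301,660 − $53,800 = $247,860.
Sum of the years' digits = 9+8+7+6+5+4+3+2+1 = 45.
Year 1: $247,860 × 9/45 = $49,572. Book value $252,088.
Year 2: $247,860 × 8/45 = $44,064. Book value $208,024.
Year 3: $247,860 × 7/45 = $38,556. Book value $169,468.
Year 4: $247,860 × 6/45 = $33,048. Book value $136,420.
Year 5: $247,860 × 5/45 = $27,540. Book value $108,880.
Year 6: $247,860 × 4/45 = $22,032. Book value $86,848.
Year 7: $247,860 × 3/45 = $16,524. Book value $70,324.
Year 8: $247,860 × 2/45 = $11,016. Book value $59,308.
Year 9: $247,860 × 1/45 = $5,508. Book value $53,800.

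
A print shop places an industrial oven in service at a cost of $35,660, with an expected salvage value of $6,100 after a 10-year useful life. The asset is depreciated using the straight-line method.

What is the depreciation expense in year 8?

Depreciable base = $35,660 − $6,100 = $29,560.
Annual expense = $29,560 / 10 = $2,956.

$2,956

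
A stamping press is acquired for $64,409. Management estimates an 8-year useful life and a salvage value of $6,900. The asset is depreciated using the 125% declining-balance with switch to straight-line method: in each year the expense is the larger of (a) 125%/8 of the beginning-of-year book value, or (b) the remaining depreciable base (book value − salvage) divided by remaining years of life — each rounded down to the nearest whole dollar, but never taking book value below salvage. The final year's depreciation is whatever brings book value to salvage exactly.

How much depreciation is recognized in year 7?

Depreciable base = $64,409 − $6,900 = $57,509.
Year 1: DB = ⌊$64,409 × 125%/8⌋ = $10,063; SL = ⌊$57,509/8⌋ = $7,188 → take DB $10,063. Book value $54,346.
Year 2: DB = ⌊$54,346 × 125%/8⌋ = $8,491; SL = ⌊$47,446/7⌋ = $6,778 → take DB $8,491. Book value $45,855.
Year 3: DB = ⌊$45,855 × 125%/8⌋ = $7,164; SL = ⌊$38,955/6⌋ = $6,492 → take DB $7,164. Book value $38,691.
Year 4: DB = ⌊$38,691 × 125%/8⌋ = $6,045; SL = ⌊$31,791/5⌋ = $6,358 → take SL $6,358. Book value $32,333.
Year 5: DB = ⌊$32,333 × 125%/8⌋ = $5,052; SL = ⌊$25,433/4⌋ = $6,358 → take SL $6,358. Book value $25,975.
Year 6: DB = ⌊$25,975 × 125%/8⌋ = $4,058; SL = ⌊$19,075/3⌋ = $6,358 → take SL $6,358. Book value $19,617.
Year 7: DB = ⌊$19,617 × 125%/8⌋ = $3,065; SL = ⌊$12,717/2⌋ = $6,358 → take SL $6,358. Book value $13,259.

$6,358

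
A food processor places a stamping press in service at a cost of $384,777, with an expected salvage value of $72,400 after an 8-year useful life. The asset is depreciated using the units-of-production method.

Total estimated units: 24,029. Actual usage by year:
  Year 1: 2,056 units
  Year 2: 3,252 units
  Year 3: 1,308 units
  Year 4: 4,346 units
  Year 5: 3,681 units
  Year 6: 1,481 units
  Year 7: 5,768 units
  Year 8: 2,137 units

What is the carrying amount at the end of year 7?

Depreciable base = $384,777 − $72,400 = $312,377.
Rate = $312,377 / 24,029 units = $13 per unit.
Year 1: 2,056 × $13 = $26,728. Book value $358,049.
Year 2: 3,252 × $13 = $42,276. Book value $315,773.
Year 3: 1,308 × $13 = $17,004. Book value $298,769.
Year 4: 4,346 × $13 = $56,498. Book value $242,271.
Year 5: 3,681 × $13 = $47,853. Book value $194,418.
Year 6: 1,481 × $13 = $19,253. Book value $175,165.
Year 7: 5,768 × $13 = $74,984. Book value $100,181.

$100,181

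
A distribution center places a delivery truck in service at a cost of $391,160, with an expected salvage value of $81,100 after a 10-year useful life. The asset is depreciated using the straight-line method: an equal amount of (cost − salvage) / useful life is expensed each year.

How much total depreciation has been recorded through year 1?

Depreciable base = $391,160 − $81,100 = $310,060.
Annual expense = $310,060 / 10 = $31,006.
End of year 1: book value $360,154.
Accumulated through year 1 = $391,160 − $360,154 = $31,006.

$31,006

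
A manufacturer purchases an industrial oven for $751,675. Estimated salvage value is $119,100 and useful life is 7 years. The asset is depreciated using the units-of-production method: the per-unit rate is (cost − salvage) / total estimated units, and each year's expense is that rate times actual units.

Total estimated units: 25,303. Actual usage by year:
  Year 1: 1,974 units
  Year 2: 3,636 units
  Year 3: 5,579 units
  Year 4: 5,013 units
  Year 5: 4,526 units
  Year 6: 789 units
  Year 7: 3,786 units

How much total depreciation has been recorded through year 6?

Depreciable base = $751,675 − $119,100 = $632,575.
Rate = $632,575 / 25,303 units = $25 per unit.
Year 1: 1,974 × $25 = $49,350. Book value $702,325.
Year 2: 3,636 × $25 = $90,900. Book value $611,425.
Year 3: 5,579 × $25 = $139,475. Book value $471,950.
Year 4: 5,013 × $25 = $125,325. Book value $346,625.
Year 5: 4,526 × $25 = $113,150. Book value $233,475.
Year 6: 789 × $25 = $19,725. Book value $213,750.
Accumulated through year 6 = $751,675 − $213,750 = $537,925.

$537,925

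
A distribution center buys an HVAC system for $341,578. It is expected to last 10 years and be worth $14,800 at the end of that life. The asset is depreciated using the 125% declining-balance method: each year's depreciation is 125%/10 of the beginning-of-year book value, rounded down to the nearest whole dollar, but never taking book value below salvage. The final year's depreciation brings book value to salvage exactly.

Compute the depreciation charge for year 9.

$14,671

Depreciable base = $341,578 − $14,800 = $326,778.
Year 1: ⌊$341,578 × 125%/10⌋ = $42,697. Book value $298,881.
Year 2: ⌊$298,881 × 125%/10⌋ = $37,360. Book value $261,521.
Year 3: ⌊$261,521 × 125%/10⌋ = $32,690. Book value $228,831.
Year 4: ⌊$228,831 × 125%/10⌋ = $28,603. Book value $200,228.
Year 5: ⌊$200,228 × 125%/10⌋ = $25,028. Book value $175,200.
Year 6: ⌊$175,200 × 125%/10⌋ = $21,900. Book value $153,300.
Year 7: ⌊$153,300 × 125%/10⌋ = $19,162. Book value $134,138.
Year 8: ⌊$134,138 × 125%/10⌋ = $16,767. Book value $117,371.
Year 9: ⌊$117,371 × 125%/10⌋ = $14,671. Book value $102,700.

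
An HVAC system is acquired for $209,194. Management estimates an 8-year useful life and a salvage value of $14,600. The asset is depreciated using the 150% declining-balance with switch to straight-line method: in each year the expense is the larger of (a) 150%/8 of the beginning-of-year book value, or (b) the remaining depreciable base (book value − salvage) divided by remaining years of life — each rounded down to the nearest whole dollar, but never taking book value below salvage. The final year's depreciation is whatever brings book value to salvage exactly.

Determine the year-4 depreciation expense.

Depreciable base = $209,194 − $14,600 = $194,594.
Year 1: DB = ⌊$209,194 × 150%/8⌋ = $39,223; SL = ⌊$194,594/8⌋ = $24,324 → take DB $39,223. Book value $169,971.
Year 2: DB = ⌊$169,971 × 150%/8⌋ = $31,869; SL = ⌊$155,371/7⌋ = $22,195 → take DB $31,869. Book value $138,102.
Year 3: DB = ⌊$138,102 × 150%/8⌋ = $25,894; SL = ⌊$123,502/6⌋ = $20,583 → take DB $25,894. Book value $112,208.
Year 4: DB = ⌊$112,208 × 150%/8⌋ = $21,039; SL = ⌊$97,608/5⌋ = $19,521 → take DB $21,039. Book value $91,169.

$21,039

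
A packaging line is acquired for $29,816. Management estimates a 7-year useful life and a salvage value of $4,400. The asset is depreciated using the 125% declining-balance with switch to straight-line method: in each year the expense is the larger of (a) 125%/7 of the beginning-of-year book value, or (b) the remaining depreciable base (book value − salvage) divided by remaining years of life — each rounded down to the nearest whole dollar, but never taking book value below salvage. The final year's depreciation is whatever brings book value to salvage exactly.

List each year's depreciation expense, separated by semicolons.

Depreciable base = $29,816 − $4,400 = $25,416.
Year 1: DB = ⌊$29,816 × 125%/7⌋ = $5,324; SL = ⌊$25,416/7⌋ = $3,630 → take DB $5,324. Book value $24,492.
Year 2: DB = ⌊$24,492 × 125%/7⌋ = $4,373; SL = ⌊$20,092/6⌋ = $3,348 → take DB $4,373. Book value $20,119.
Year 3: DB = ⌊$20,119 × 125%/7⌋ = $3,592; SL = ⌊$15,719/5⌋ = $3,143 → take DB $3,592. Book value $16,527.
Year 4: DB = ⌊$16,527 × 125%/7⌋ = $2,951; SL = ⌊$12,127/4⌋ = $3,031 → take SL $3,031. Book value $13,496.
Year 5: DB = ⌊$13,496 × 125%/7⌋ = $2,410; SL = ⌊$9,096/3⌋ = $3,032 → take SL $3,032. Book value $10,464.
Year 6: DB = ⌊$10,464 × 125%/7⌋ = $1,868; SL = ⌊$6,064/2⌋ = $3,032 → take SL $3,032. Book value $7,432.
Year 7 (final): $7,432 − $4,400 = $3,032. Book value $4,400.

$5,324; $4,373; $3,592; $3,031; $3,032; $3,032; $3,032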